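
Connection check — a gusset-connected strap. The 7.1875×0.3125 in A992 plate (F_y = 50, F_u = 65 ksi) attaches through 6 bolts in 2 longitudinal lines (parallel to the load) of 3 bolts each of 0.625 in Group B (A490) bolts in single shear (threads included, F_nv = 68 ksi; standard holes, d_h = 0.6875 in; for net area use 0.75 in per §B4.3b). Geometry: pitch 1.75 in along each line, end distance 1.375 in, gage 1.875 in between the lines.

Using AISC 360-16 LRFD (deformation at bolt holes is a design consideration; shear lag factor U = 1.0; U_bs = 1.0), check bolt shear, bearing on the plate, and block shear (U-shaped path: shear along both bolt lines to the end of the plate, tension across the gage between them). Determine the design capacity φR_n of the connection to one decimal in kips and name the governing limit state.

72.0 kips (block shear governs)

Bolt shear: A_b = π(0.625)²/4 = 0.3068 in². φR_n = 0.75 × 68 × 0.3068 × 6 × 1 = 93.9 kips.
Bearing (0.3125 in plate, F_u = 65 ksi): end bolts L_c = 1.375 − 0.6875/2 = 1.03125, R_n = min(1.2×1.03125×0.3125×65, 2.4×0.625×0.3125×65) = 25.137 kips/bolt; interior L_c = 1.75 − 0.6875 = 1.0625, R_n = 25.898 kips/bolt. φR_n = 0.75 × (2×25.137 + 4×25.898) = 115.4 kips.
Block shear: shear path 2×[1.375+2×1.75] = 2×4.875 in, A_gv = 3.0469, A_nv = 2×(4.875 − 2.5×0.75)×0.3125 = 1.875 in²; tension across gage: (1.875 − 1×0.75)×0.3125 = 0.35156 in². R_n = min(0.6×65×1.875, 0.6×50×3.0469) + 1.0×65×0.35156 = min(73.125, 91.407) + 22.851 = 95.976 kips. φR_n = 0.75 × 95.976 = 72.0 kips.
Governing: min(93.9, 115.4, 72.0) = 72.0 kips → block shear.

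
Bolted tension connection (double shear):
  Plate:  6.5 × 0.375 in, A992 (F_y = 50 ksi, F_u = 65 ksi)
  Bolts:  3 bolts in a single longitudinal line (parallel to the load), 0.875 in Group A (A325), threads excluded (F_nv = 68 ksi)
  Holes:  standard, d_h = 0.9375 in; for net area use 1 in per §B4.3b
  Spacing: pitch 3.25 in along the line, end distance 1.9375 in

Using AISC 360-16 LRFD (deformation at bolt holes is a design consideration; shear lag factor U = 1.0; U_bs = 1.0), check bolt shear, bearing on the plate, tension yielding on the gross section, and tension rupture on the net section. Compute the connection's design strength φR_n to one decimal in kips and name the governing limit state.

Bolt shear: A_b = π(0.875)²/4 = 0.60132 in². φR_n = 0.75 × 68 × 0.60132 × 3 × 2 = 184.0 kips.
Bearing (0.375 in plate, F_u = 65 ksi): end bolts L_c = 1.9375 − 0.9375/2 = 1.46875, R_n = min(1.2×1.46875×0.375×65, 2.4×0.875×0.375×65) = 42.961 kips/bolt; interior L_c = 3.25 − 0.9375 = 2.3125, R_n = 51.188 kips/bolt. φR_n = 0.75 × (1×42.961 + 2×51.188) = 109.0 kips.
Tension yield (gross): A_g = 6.5×0.375 = 2.4375 in². φR_n = 0.90 × 50 × 2.4375 = 109.7 kips.
Tension rupture (net): A_n = (6.5 − 1×1)×0.375 = 2.0625 in² (U = 1.0, A_e = A_n). φR_n = 0.75 × 65 × 2.0625 = 100.5 kips.
Governing: min(184.0, 109.0, 109.7, 100.5) = 100.5 kips → net-section rupture.

100.5 kips (net-section rupture governs)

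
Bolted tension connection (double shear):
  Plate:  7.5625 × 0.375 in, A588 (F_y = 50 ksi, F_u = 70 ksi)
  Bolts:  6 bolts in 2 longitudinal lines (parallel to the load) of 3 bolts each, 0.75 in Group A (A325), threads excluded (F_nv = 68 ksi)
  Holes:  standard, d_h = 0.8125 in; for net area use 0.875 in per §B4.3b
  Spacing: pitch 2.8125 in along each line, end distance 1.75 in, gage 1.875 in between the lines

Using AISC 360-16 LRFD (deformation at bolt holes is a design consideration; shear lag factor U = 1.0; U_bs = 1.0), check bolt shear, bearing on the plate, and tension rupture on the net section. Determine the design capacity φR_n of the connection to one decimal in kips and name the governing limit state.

Bolt shear: A_b = π(0.75)²/4 = 0.44179 in². φR_n = 0.75 × 68 × 0.44179 × 6 × 2 = 270.4 kips.
Bearing (0.375 in plate, F_u = 70 ksi): end bolts L_c = 1.75 − 0.8125/2 = 1.34375, R_n = min(1.2×1.34375×0.375×70, 2.4×0.75×0.375×70) = 42.328 kips/bolt; interior L_c = 2.8125 − 0.8125 = 2, R_n = 47.25 kips/bolt. φR_n = 0.75 × (2×42.328 + 4×47.25) = 205.2 kips.
Tension rupture (net): A_n = (7.5625 − 2×0.875)×0.375 = 2.1797 in² (U = 1.0, A_e = A_n). φR_n = 0.75 × 70 × 2.1797 = 114.4 kips.
Governing: min(270.4, 205.2, 114.4) = 114.4 kips → net-section rupture.

114.4 kips (net-section rupture governs)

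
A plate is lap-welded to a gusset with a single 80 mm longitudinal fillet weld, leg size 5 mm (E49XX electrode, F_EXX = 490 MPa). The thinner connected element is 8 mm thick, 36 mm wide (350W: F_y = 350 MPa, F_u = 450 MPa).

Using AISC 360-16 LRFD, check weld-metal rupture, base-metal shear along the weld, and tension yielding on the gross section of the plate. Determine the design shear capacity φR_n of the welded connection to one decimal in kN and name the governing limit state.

62.4 kN (weld metal governs)

Weld metal: throat = 0.707×5 = 3.535 mm, L = 80 mm. φR_n = 0.75 × 0.6 × 490 × 3.535 × 80 = 62.4 kN.
Base metal shear (8 mm plate): yield φR_n = 1.0×0.6×350×8×80 = 134.4 kN; rupture φR_n = 0.75×0.6×450×8×80 = 129.6 kN; take 129.6 kN (rupture).
Tension yield (gross): A_g = 36×8 = 288 mm². φR_n = 0.90 × 350 × 288 = 90.7 kN.
Governing: min(62.4, 129.6, 90.7) = 62.4 kN → weld metal.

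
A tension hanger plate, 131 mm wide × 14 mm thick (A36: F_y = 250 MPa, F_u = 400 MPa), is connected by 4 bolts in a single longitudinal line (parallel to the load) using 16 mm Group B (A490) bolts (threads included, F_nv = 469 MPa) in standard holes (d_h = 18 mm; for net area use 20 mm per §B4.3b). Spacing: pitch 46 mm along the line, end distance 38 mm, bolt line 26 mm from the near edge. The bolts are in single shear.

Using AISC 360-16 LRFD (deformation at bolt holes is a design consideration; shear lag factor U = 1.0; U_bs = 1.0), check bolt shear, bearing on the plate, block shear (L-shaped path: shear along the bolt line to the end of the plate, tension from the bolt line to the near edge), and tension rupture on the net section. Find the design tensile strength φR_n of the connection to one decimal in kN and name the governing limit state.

282.9 kN (bolt shear governs)

Bolt shear: A_b = π(16)²/4 = 201.06 mm². φR_n = 0.75 × 469 × 201.06 × 4 × 1 = 282.9 kN.
Bearing (14 mm plate, F_u = 400 MPa): end bolts L_c = 38 − 18/2 = 29, R_n = min(1.2×29×14×400, 2.4×16×14×400) = 194.88 kN/bolt; interior L_c = 46 − 18 = 28, R_n = 188.16 kN/bolt. φR_n = 0.75 × (1×194.88 + 3×188.16) = 569.5 kN.
Block shear: shear path 1×[38+3×46] = 1×176 mm, A_gv = 2464, A_nv = 1×(176 − 3.5×20)×14 = 1484 mm²; tension to near edge: (26 − 0.5×20)×14 = 224 mm². R_n = min(0.6×400×1484, 0.6×250×2464) + 1.0×400×224 = min(356.16, 369.6) + 89.6 = 445.76 kN. φR_n = 0.75 × 445.76 = 334.3 kN.
Tension rupture (net): A_n = (131 − 1×20)×14 = 1554 mm² (U = 1.0, A_e = A_n). φR_n = 0.75 × 400 × 1554 = 466.2 kN.
Governing: min(282.9, 569.5, 334.3, 466.2) = 282.9 kN → bolt shear.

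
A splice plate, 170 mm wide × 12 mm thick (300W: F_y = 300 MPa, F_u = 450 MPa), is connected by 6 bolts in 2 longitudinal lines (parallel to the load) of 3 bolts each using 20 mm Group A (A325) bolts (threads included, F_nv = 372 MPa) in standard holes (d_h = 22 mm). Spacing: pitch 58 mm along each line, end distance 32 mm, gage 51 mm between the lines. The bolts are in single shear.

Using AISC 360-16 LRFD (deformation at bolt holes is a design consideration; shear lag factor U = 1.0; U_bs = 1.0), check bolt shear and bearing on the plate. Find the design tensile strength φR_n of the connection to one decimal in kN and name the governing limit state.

525.9 kN (bolt shear governs)

Bolt shear: A_b = π(20)²/4 = 314.16 mm². φR_n = 0.75 × 372 × 314.16 × 6 × 1 = 525.9 kN.
Bearing (12 mm plate, F_u = 450 MPa): end bolts L_c = 32 − 22/2 = 21, R_n = min(1.2×21×12×450, 2.4×20×12×450) = 136.08 kN/bolt; interior L_c = 58 − 22 = 36, R_n = 233.28 kN/bolt. φR_n = 0.75 × (2×136.08 + 4×233.28) = 904.0 kN.
Governing: min(525.9, 904.0) = 525.9 kN → bolt shear.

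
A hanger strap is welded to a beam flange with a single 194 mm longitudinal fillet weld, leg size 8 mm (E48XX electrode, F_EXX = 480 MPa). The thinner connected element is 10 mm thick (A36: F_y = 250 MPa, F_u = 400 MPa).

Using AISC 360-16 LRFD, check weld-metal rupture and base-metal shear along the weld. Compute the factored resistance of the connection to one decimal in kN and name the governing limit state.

Weld metal: throat = 0.707×8 = 5.656 mm, L = 194 mm. φR_n = 0.75 × 0.6 × 480 × 5.656 × 194 = 237.0 kN.
Base metal shear (10 mm plate): yield φR_n = 1.0×0.6×250×10×194 = 291.0 kN; rupture φR_n = 0.75×0.6×400×10×194 = 349.2 kN; take 291.0 kN (yield).
Governing: min(237.0, 291.0) = 237.0 kN → weld metal.

237.0 kN (weld metal governs)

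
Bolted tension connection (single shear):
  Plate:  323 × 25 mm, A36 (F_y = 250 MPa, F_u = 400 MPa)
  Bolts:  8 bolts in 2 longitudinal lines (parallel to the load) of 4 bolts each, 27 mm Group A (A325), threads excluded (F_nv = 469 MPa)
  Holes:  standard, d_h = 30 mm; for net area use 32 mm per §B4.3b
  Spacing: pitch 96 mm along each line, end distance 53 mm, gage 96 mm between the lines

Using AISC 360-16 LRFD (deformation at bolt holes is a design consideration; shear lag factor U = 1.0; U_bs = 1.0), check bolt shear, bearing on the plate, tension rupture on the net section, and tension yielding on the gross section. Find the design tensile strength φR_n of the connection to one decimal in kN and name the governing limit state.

Bolt shear: A_b = π(27)²/4 = 572.56 mm². φR_n = 0.75 × 469 × 572.56 × 8 × 1 = 1611.2 kN.
Bearing (25 mm plate, F_u = 400 MPa): end bolts L_c = 53 − 30/2 = 38, R_n = min(1.2×38×25×400, 2.4×27×25×400) = 456 kN/bolt; interior L_c = 96 − 30 = 66, R_n = 648 kN/bolt. φR_n = 0.75 × (2×456 + 6×648) = 3600.0 kN.
Tension rupture (net): A_n = (323 − 2×32)×25 = 6475 mm² (U = 1.0, A_e = A_n). φR_n = 0.75 × 400 × 6475 = 1942.5 kN.
Tension yield (gross): A_g = 323×25 = 8075 mm². φR_n = 0.90 × 250 × 8075 = 1816.9 kN.
Governing: min(1611.2, 3600.0, 1942.5, 1816.9) = 1611.2 kN → bolt shear.

1611.2 kN (bolt shear governs)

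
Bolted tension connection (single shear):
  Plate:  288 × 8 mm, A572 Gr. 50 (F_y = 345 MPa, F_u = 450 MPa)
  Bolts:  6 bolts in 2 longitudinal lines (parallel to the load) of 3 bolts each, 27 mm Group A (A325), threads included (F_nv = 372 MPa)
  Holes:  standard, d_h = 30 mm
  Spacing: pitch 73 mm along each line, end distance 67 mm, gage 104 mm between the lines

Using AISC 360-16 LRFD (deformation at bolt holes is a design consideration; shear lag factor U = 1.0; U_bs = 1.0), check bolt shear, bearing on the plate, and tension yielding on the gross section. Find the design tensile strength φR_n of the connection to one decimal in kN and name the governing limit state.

715.4 kN (gross-section yield governs)

Bolt shear: A_b = π(27)²/4 = 572.56 mm². φR_n = 0.75 × 372 × 572.56 × 6 × 1 = 958.5 kN.
Bearing (8 mm plate, F_u = 450 MPa): end bolts L_c = 67 − 30/2 = 52, R_n = min(1.2×52×8×450, 2.4×27×8×450) = 224.64 kN/bolt; interior L_c = 73 − 30 = 43, R_n = 185.76 kN/bolt. φR_n = 0.75 × (2×224.64 + 4×185.76) = 894.2 kN.
Tension yield (gross): A_g = 288×8 = 2304 mm². φR_n = 0.90 × 345 × 2304 = 715.4 kN.
Governing: min(958.5, 894.2, 715.4) = 715.4 kN → gross-section yield.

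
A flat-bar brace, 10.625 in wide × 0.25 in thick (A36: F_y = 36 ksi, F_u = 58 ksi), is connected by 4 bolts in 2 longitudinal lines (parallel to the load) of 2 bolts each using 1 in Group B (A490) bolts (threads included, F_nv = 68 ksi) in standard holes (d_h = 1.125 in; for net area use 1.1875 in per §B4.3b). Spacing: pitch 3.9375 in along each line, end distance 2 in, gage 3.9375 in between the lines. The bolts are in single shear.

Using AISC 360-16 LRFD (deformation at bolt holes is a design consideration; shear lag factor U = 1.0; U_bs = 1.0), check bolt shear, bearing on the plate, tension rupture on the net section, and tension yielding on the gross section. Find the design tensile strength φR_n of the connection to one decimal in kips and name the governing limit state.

Bolt shear: A_b = π(1)²/4 = 0.7854 in². φR_n = 0.75 × 68 × 0.7854 × 4 × 1 = 160.2 kips.
Bearing (0.25 in plate, F_u = 58 ksi): end bolts L_c = 2 − 1.125/2 = 1.4375, R_n = min(1.2×1.4375×0.25×58, 2.4×1×0.25×58) = 25.013 kips/bolt; interior L_c = 3.9375 − 1.125 = 2.8125, R_n = 34.8 kips/bolt. φR_n = 0.75 × (2×25.013 + 2×34.8) = 89.7 kips.
Tension rupture (net): A_n = (10.625 − 2×1.1875)×0.25 = 2.0625 in² (U = 1.0, A_e = A_n). φR_n = 0.75 × 58 × 2.0625 = 89.7 kips.
Tension yield (gross): A_g = 10.625×0.25 = 2.6563 in². φR_n = 0.90 × 36 × 2.6563 = 86.1 kips.
Governing: min(160.2, 89.7, 89.7, 86.1) = 86.1 kips → gross-section yield.

86.1 kips (gross-section yield governs)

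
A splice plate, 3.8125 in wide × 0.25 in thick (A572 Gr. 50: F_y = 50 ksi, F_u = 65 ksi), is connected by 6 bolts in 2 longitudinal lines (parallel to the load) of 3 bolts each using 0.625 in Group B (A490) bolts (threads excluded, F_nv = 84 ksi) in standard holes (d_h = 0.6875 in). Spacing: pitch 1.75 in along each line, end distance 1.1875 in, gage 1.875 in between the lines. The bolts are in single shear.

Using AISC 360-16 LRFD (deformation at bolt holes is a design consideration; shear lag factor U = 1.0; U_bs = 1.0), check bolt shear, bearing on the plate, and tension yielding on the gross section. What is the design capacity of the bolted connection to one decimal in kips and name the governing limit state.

42.9 kips (gross-section yield governs)

Bolt shear: A_b = π(0.625)²/4 = 0.3068 in². φR_n = 0.75 × 84 × 0.3068 × 6 × 1 = 116.0 kips.
Bearing (0.25 in plate, F_u = 65 ksi): end bolts L_c = 1.1875 − 0.6875/2 = 0.84375, R_n = min(1.2×0.84375×0.25×65, 2.4×0.625×0.25×65) = 16.453 kips/bolt; interior L_c = 1.75 − 0.6875 = 1.0625, R_n = 20.719 kips/bolt. φR_n = 0.75 × (2×16.453 + 4×20.719) = 86.8 kips.
Tension yield (gross): A_g = 3.8125×0.25 = 0.95313 in². φR_n = 0.90 × 50 × 0.95313 = 42.9 kips.
Governing: min(116.0, 86.8, 42.9) = 42.9 kips → gross-section yield.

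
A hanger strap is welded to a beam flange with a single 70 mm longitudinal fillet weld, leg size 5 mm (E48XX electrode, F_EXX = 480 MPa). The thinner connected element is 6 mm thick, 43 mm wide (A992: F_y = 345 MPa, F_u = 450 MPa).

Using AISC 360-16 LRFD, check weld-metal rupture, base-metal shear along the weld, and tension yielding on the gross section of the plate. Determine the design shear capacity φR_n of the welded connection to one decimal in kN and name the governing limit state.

53.4 kN (weld metal governs)

Weld metal: throat = 0.707×5 = 3.535 mm, L = 70 mm. φR_n = 0.75 × 0.6 × 480 × 3.535 × 70 = 53.4 kN.
Base metal shear (6 mm plate): yield φR_n = 1.0×0.6×345×6×70 = 86.9 kN; rupture φR_n = 0.75×0.6×450×6×70 = 85.1 kN; take 85.1 kN (rupture).
Tension yield (gross): A_g = 43×6 = 258 mm². φR_n = 0.90 × 345 × 258 = 80.1 kN.
Governing: min(53.4, 85.1, 80.1) = 53.4 kN → weld metal.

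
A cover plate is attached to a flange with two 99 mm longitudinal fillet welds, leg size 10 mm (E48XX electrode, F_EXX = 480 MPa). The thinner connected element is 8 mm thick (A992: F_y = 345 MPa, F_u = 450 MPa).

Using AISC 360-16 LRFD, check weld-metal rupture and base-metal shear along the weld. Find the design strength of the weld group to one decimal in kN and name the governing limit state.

302.4 kN (weld metal governs)

Weld metal: throat = 0.707×10 = 7.07 mm, L = 2×99 = 198 mm. φR_n = 0.75 × 0.6 × 480 × 7.07 × 198 = 302.4 kN.
Base metal shear (8 mm plate): yield φR_n = 1.0×0.6×345×8×198 = 327.9 kN; rupture φR_n = 0.75×0.6×450×8×198 = 320.8 kN; take 320.8 kN (rupture).
Governing: min(302.4, 320.8) = 302.4 kN → weld metal.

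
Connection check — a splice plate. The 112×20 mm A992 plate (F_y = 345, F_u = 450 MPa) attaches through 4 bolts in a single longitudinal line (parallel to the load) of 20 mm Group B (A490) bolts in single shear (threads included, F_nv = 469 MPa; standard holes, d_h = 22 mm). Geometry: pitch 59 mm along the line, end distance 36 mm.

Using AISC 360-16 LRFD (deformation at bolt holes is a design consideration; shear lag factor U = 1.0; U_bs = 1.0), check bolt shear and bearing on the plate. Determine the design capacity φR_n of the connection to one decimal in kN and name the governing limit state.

Bolt shear: A_b = π(20)²/4 = 314.16 mm². φR_n = 0.75 × 469 × 314.16 × 4 × 1 = 442.0 kN.
Bearing (20 mm plate, F_u = 450 MPa): end bolts L_c = 36 − 22/2 = 25, R_n = min(1.2×25×20×450, 2.4×20×20×450) = 270 kN/bolt; interior L_c = 59 − 22 = 37, R_n = 399.6 kN/bolt. φR_n = 0.75 × (1×270 + 3×399.6) = 1101.6 kN.
Governing: min(442.0, 1101.6) = 442.0 kN → bolt shear.

442.0 kN (bolt shear governs)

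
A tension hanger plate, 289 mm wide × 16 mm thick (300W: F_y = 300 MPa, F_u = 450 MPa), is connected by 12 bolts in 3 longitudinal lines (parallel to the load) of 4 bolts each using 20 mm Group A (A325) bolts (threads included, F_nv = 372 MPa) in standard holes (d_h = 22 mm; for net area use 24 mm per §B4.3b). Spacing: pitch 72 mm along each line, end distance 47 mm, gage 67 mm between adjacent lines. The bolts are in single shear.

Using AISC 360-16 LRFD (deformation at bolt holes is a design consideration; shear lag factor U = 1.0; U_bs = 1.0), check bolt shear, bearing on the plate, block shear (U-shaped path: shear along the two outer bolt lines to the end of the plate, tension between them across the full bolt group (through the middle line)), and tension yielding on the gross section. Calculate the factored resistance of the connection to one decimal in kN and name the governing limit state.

Bolt shear: A_b = π(20)²/4 = 314.16 mm². φR_n = 0.75 × 372 × 314.16 × 12 × 1 = 1051.8 kN.
Bearing (16 mm plate, F_u = 450 MPa): end bolts L_c = 47 − 22/2 = 36, R_n = min(1.2×36×16×450, 2.4×20×16×450) = 311.04 kN/bolt; interior L_c = 72 − 22 = 50, R_n = 345.6 kN/bolt. φR_n = 0.75 × (3×311.04 + 9×345.6) = 3032.6 kN.
Block shear: shear path 2×[47+3×72] = 2×263 mm, A_gv = 8416, A_nv = 2×(263 − 3.5×24)×16 = 5728 mm²; tension across gage: (134 − 2×24)×16 = 1376 mm². R_n = min(0.6×450×5728, 0.6×300×8416) + 1.0×450×1376 = min(1546.6, 1514.9) + 619.2 = 2134.1 kN. φR_n = 0.75 × 2134.1 = 1600.6 kN.
Tension yield (gross): A_g = 289×16 = 4624 mm². φR_n = 0.90 × 300 × 4624 = 1248.5 kN.
Governing: min(1051.8, 3032.6, 1600.6, 1248.5) = 1051.8 kN → bolt shear.

1051.8 kN (bolt shear governs)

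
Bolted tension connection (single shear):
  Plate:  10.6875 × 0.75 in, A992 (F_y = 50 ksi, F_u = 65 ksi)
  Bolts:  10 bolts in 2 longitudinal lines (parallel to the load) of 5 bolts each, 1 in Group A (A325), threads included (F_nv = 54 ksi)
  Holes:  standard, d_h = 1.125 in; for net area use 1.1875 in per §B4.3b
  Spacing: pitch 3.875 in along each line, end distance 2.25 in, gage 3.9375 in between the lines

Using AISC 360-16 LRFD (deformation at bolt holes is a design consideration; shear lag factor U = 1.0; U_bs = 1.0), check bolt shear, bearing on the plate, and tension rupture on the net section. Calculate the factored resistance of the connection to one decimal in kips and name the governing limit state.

Bolt shear: A_b = π(1)²/4 = 0.7854 in². φR_n = 0.75 × 54 × 0.7854 × 10 × 1 = 318.1 kips.
Bearing (0.75 in plate, F_u = 65 ksi): end bolts L_c = 2.25 − 1.125/2 = 1.6875, R_n = min(1.2×1.6875×0.75×65, 2.4×1×0.75×65) = 98.719 kips/bolt; interior L_c = 3.875 − 1.125 = 2.75, R_n = 117 kips/bolt. φR_n = 0.75 × (2×98.719 + 8×117) = 850.1 kips.
Tension rupture (net): A_n = (10.6875 − 2×1.1875)×0.75 = 6.2344 in² (U = 1.0, A_e = A_n). φR_n = 0.75 × 65 × 6.2344 = 303.9 kips.
Governing: min(318.1, 850.1, 303.9) = 303.9 kips → net-section rupture.

303.9 kips (net-section rupture governs)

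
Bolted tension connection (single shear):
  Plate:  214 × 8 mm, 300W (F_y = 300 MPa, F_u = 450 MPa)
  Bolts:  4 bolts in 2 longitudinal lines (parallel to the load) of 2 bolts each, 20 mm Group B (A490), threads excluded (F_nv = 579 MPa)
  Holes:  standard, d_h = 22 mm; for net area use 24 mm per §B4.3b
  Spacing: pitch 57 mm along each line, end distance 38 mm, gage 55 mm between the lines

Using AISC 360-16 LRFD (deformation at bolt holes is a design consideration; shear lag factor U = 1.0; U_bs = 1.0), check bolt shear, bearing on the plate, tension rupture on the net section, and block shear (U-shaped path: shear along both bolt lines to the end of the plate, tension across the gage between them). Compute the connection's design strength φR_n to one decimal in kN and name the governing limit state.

274.9 kN (block shear governs)

Bolt shear: A_b = π(20)²/4 = 314.16 mm². φR_n = 0.75 × 579 × 314.16 × 4 × 1 = 545.7 kN.
Bearing (8 mm plate, F_u = 450 MPa): end bolts L_c = 38 − 22/2 = 27, R_n = min(1.2×27×8×450, 2.4×20×8×450) = 116.64 kN/bolt; interior L_c = 57 − 22 = 35, R_n = 151.2 kN/bolt. φR_n = 0.75 × (2×116.64 + 2×151.2) = 401.8 kN.
Tension rupture (net): A_n = (214 − 2×24)×8 = 1328 mm² (U = 1.0, A_e = A_n). φR_n = 0.75 × 450 × 1328 = 448.2 kN.
Block shear: shear path 2×[38+1×57] = 2×95 mm, A_gv = 1520, A_nv = 2×(95 − 1.5×24)×8 = 944 mm²; tension across gage: (55 − 1×24)×8 = 248 mm². R_n = min(0.6×450×944, 0.6×300×1520) + 1.0×450×248 = min(254.88, 273.6) + 111.6 = 366.48 kN. φR_n = 0.75 × 366.48 = 274.9 kN.
Governing: min(545.7, 401.8, 448.2, 274.9) = 274.9 kN → block shear.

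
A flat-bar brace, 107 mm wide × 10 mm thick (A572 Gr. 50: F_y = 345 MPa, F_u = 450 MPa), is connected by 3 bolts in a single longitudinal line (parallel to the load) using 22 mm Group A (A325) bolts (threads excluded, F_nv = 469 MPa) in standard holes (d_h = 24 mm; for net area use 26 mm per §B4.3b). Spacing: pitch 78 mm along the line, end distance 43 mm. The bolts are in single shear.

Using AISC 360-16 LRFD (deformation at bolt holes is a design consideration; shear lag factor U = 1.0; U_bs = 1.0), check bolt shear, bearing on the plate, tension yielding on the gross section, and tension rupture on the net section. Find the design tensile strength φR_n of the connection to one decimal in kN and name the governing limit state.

273.4 kN (net-section rupture governs)

Bolt shear: A_b = π(22)²/4 = 380.13 mm². φR_n = 0.75 × 469 × 380.13 × 3 × 1 = 401.1 kN.
Bearing (10 mm plate, F_u = 450 MPa): end bolts L_c = 43 − 24/2 = 31, R_n = min(1.2×31×10×450, 2.4×22×10×450) = 167.4 kN/bolt; interior L_c = 78 − 24 = 54, R_n = 237.6 kN/bolt. φR_n = 0.75 × (1×167.4 + 2×237.6) = 482.0 kN.
Tension yield (gross): A_g = 107×10 = 1070 mm². φR_n = 0.90 × 345 × 1070 = 332.2 kN.
Tension rupture (net): A_n = (107 − 1×26)×10 = 810 mm² (U = 1.0, A_e = A_n). φR_n = 0.75 × 450 × 810 = 273.4 kN.
Governing: min(401.1, 482.0, 332.2, 273.4) = 273.4 kN → net-section rupture.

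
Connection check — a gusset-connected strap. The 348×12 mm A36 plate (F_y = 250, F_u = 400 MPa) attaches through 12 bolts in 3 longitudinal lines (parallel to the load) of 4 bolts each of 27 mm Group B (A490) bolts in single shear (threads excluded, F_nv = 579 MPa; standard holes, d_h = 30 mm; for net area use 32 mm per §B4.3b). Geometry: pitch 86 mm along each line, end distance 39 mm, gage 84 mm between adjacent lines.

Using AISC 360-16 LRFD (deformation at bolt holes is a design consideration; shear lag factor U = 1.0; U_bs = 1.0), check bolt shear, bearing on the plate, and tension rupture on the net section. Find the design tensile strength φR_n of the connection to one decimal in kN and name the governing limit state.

907.2 kN (net-section rupture governs)

Bolt shear: A_b = π(27)²/4 = 572.56 mm². φR_n = 0.75 × 579 × 572.56 × 12 × 1 = 2983.6 kN.
Bearing (12 mm plate, F_u = 400 MPa): end bolts L_c = 39 − 30/2 = 24, R_n = min(1.2×24×12×400, 2.4×27×12×400) = 138.24 kN/bolt; interior L_c = 86 − 30 = 56, R_n = 311.04 kN/bolt. φR_n = 0.75 × (3×138.24 + 9×311.04) = 2410.6 kN.
Tension rupture (net): A_n = (348 − 3×32)×12 = 3024 mm² (U = 1.0, A_e = A_n). φR_n = 0.75 × 400 × 3024 = 907.2 kN.
Governing: min(2983.6, 2410.6, 907.2) = 907.2 kN → net-section rupture.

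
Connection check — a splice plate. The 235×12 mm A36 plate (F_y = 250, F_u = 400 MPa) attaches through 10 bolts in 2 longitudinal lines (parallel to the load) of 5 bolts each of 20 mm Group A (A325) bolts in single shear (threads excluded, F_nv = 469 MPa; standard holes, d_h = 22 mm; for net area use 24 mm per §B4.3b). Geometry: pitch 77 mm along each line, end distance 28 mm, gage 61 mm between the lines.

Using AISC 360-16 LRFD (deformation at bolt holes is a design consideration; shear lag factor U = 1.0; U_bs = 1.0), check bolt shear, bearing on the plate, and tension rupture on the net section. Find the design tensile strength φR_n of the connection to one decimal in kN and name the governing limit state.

Bolt shear: A_b = π(20)²/4 = 314.16 mm². φR_n = 0.75 × 469 × 314.16 × 10 × 1 = 1105.1 kN.
Bearing (12 mm plate, F_u = 400 MPa): end bolts L_c = 28 − 22/2 = 17, R_n = min(1.2×17×12×400, 2.4×20×12×400) = 97.92 kN/bolt; interior L_c = 77 − 22 = 55, R_n = 230.4 kN/bolt. φR_n = 0.75 × (2×97.92 + 8×230.4) = 1529.3 kN.
Tension rupture (net): A_n = (235 − 2×24)×12 = 2244 mm² (U = 1.0, A_e = A_n). φR_n = 0.75 × 400 × 2244 = 673.2 kN.
Governing: min(1105.1, 1529.3, 673.2) = 673.2 kN → net-section rupture.

673.2 kN (net-section rupture governs)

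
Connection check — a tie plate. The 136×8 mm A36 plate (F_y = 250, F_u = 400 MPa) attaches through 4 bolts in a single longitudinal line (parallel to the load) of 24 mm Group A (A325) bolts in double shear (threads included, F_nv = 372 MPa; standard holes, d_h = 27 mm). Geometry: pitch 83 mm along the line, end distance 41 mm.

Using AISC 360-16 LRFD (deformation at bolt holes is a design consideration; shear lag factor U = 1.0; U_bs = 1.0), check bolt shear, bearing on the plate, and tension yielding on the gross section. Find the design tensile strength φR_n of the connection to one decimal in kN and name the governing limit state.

244.8 kN (gross-section yield governs)

Bolt shear: A_b = π(24)²/4 = 452.39 mm². φR_n = 0.75 × 372 × 452.39 × 4 × 2 = 1009.7 kN.
Bearing (8 mm plate, F_u = 400 MPa): end bolts L_c = 41 − 27/2 = 27.5, R_n = min(1.2×27.5×8×400, 2.4×24×8×400) = 105.6 kN/bolt; interior L_c = 83 − 27 = 56, R_n = 184.32 kN/bolt. φR_n = 0.75 × (1×105.6 + 3×184.32) = 493.9 kN.
Tension yield (gross): A_g = 136×8 = 1088 mm². φR_n = 0.90 × 250 × 1088 = 244.8 kN.
Governing: min(1009.7, 493.9, 244.8) = 244.8 kN → gross-section yield.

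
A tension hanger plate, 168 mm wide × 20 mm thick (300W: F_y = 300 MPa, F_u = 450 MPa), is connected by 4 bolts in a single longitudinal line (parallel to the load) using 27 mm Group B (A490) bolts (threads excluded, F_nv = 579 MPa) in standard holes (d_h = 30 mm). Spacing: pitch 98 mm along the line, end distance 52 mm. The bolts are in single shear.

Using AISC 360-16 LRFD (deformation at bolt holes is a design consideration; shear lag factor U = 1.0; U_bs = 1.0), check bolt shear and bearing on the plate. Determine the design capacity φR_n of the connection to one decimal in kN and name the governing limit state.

Bolt shear: A_b = π(27)²/4 = 572.56 mm². φR_n = 0.75 × 579 × 572.56 × 4 × 1 = 994.5 kN.
Bearing (20 mm plate, F_u = 450 MPa): end bolts L_c = 52 − 30/2 = 37, R_n = min(1.2×37×20×450, 2.4×27×20×450) = 399.6 kN/bolt; interior L_c = 98 − 30 = 68, R_n = 583.2 kN/bolt. φR_n = 0.75 × (1×399.6 + 3×583.2) = 1611.9 kN.
Governing: min(994.5, 1611.9) = 994.5 kN → bolt shear.

994.5 kN (bolt shear governs)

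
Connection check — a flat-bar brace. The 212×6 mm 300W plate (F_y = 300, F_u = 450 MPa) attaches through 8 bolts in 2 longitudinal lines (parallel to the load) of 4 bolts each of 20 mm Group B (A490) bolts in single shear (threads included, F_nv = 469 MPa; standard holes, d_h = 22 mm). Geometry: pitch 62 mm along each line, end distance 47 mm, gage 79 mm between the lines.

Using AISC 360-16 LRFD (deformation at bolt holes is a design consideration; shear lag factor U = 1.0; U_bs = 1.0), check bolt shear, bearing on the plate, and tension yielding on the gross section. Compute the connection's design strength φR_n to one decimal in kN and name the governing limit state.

Bolt shear: A_b = π(20)²/4 = 314.16 mm². φR_n = 0.75 × 469 × 314.16 × 8 × 1 = 884.0 kN.
Bearing (6 mm plate, F_u = 450 MPa): end bolts L_c = 47 − 22/2 = 36, R_n = min(1.2×36×6×450, 2.4×20×6×450) = 116.64 kN/bolt; interior L_c = 62 − 22 = 40, R_n = 129.6 kN/bolt. φR_n = 0.75 × (2×116.64 + 6×129.6) = 758.2 kN.
Tension yield (gross): A_g = 212×6 = 1272 mm². φR_n = 0.90 × 300 × 1272 = 343.4 kN.
Governing: min(884.0, 758.2, 343.4) = 343.4 kN → gross-section yield.

343.4 kN (gross-section yield governs)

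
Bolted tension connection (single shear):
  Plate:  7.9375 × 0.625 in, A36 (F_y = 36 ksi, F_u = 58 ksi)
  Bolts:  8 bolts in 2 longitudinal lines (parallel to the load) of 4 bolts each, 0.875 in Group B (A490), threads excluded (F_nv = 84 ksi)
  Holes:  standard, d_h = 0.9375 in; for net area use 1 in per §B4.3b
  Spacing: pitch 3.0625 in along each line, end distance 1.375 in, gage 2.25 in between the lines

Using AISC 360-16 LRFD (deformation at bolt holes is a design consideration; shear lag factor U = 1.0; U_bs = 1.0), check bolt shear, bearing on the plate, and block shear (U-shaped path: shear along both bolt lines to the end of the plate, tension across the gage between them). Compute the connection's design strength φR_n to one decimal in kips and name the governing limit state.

247.9 kips (block shear governs)

Bolt shear: A_b = π(0.875)²/4 = 0.60132 in². φR_n = 0.75 × 84 × 0.60132 × 8 × 1 = 303.1 kips.
Bearing (0.625 in plate, F_u = 58 ksi): end bolts L_c = 1.375 − 0.9375/2 = 0.90625, R_n = min(1.2×0.90625×0.625×58, 2.4×0.875×0.625×58) = 39.422 kips/bolt; interior L_c = 3.0625 − 0.9375 = 2.125, R_n = 76.125 kips/bolt. φR_n = 0.75 × (2×39.422 + 6×76.125) = 401.7 kips.
Block shear: shear path 2×[1.375+3×3.0625] = 2×10.5625 in, A_gv = 13.203, A_nv = 2×(10.5625 − 3.5×1)×0.625 = 8.8281 in²; tension across gage: (2.25 − 1×1)×0.625 = 0.78125 in². R_n = min(0.6×58×8.8281, 0.6×36×13.203) + 1.0×58×0.78125 = min(307.22, 285.18) + 45.313 = 330.49 kips. φR_n = 0.75 × 330.49 = 247.9 kips.
Governing: min(303.1, 401.7, 247.9) = 247.9 kips → block shear.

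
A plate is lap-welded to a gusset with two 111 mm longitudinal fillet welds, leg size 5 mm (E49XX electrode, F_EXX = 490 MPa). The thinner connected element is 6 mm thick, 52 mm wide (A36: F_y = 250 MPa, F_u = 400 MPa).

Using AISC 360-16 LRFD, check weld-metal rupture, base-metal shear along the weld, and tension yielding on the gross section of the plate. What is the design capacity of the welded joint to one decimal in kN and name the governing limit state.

70.2 kN (gross-section yield governs)

Weld metal: throat = 0.707×5 = 3.535 mm, L = 2×111 = 222 mm. φR_n = 0.75 × 0.6 × 490 × 3.535 × 222 = 173.0 kN.
Base metal shear (6 mm plate): yield φR_n = 1.0×0.6×250×6×222 = 199.8 kN; rupture φR_n = 0.75×0.6×400×6×222 = 239.8 kN; take 199.8 kN (yield).
Tension yield (gross): A_g = 52×6 = 312 mm². φR_n = 0.90 × 250 × 312 = 70.2 kN.
Governing: min(173.0, 199.8, 70.2) = 70.2 kN → gross-section yield.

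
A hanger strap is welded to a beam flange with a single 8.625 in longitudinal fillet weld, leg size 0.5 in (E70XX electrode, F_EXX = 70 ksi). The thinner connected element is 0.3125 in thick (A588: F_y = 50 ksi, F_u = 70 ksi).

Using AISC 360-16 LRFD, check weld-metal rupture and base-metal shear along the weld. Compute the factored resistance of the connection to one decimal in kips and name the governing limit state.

80.9 kips (base-metal shear governs)

Weld metal: throat = 0.707×0.5 = 0.3535 in, L = 8.625 in. φR_n = 0.75 × 0.6 × 70 × 0.3535 × 8.625 = 96.0 kips.
Base metal shear (0.3125 in plate): yield φR_n = 1.0×0.6×50×0.3125×8.625 = 80.9 kips; rupture φR_n = 0.75×0.6×70×0.3125×8.625 = 84.9 kips; take 80.9 kips (yield).
Governing: min(96.0, 80.9) = 80.9 kips → base-metal shear.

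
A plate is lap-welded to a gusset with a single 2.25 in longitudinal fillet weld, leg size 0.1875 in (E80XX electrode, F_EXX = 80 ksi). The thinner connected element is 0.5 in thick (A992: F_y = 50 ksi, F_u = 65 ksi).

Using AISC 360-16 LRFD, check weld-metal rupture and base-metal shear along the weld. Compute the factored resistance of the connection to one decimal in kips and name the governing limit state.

10.7 kips (weld metal governs)

Weld metal: throat = 0.707×0.1875 = 0.13256 in, L = 2.25 in. φR_n = 0.75 × 0.6 × 80 × 0.13256 × 2.25 = 10.7 kips.
Base metal shear (0.5 in plate): yield φR_n = 1.0×0.6×50×0.5×2.25 = 33.8 kips; rupture φR_n = 0.75×0.6×65×0.5×2.25 = 32.9 kips; take 32.9 kips (rupture).
Governing: min(10.7, 32.9) = 10.7 kips → weld metal.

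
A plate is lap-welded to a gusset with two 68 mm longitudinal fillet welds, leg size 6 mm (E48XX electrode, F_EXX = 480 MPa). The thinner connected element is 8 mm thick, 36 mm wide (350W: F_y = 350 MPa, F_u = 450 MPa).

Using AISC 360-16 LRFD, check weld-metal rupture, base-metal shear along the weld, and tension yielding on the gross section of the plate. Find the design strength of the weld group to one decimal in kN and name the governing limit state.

90.7 kN (gross-section yield governs)

Weld metal: throat = 0.707×6 = 4.242 mm, L = 2×68 = 136 mm. φR_n = 0.75 × 0.6 × 480 × 4.242 × 136 = 124.6 kN.
Base metal shear (8 mm plate): yield φR_n = 1.0×0.6×350×8×136 = 228.5 kN; rupture φR_n = 0.75×0.6×450×8×136 = 220.3 kN; take 220.3 kN (rupture).
Tension yield (gross): A_g = 36×8 = 288 mm². φR_n = 0.90 × 350 × 288 = 90.7 kN.
Governing: min(124.6, 220.3, 90.7) = 90.7 kN → gross-section yield.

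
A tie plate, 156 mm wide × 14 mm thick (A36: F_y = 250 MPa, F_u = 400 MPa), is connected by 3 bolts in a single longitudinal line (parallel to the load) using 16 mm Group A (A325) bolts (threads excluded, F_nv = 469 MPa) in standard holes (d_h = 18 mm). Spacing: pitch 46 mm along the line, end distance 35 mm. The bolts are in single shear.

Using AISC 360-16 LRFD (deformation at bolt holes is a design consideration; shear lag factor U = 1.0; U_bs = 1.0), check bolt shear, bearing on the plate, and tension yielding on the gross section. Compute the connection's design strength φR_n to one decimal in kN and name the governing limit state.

Bolt shear: A_b = π(16)²/4 = 201.06 mm². φR_n = 0.75 × 469 × 201.06 × 3 × 1 = 212.2 kN.
Bearing (14 mm plate, F_u = 400 MPa): end bolts L_c = 35 − 18/2 = 26, R_n = min(1.2×26×14×400, 2.4×16×14×400) = 174.72 kN/bolt; interior L_c = 46 − 18 = 28, R_n = 188.16 kN/bolt. φR_n = 0.75 × (1×174.72 + 2×188.16) = 413.3 kN.
Tension yield (gross): A_g = 156×14 = 2184 mm². φR_n = 0.90 × 250 × 2184 = 491.4 kN.
Governing: min(212.2, 413.3, 491.4) = 212.2 kN → bolt shear.

212.2 kN (bolt shear governs)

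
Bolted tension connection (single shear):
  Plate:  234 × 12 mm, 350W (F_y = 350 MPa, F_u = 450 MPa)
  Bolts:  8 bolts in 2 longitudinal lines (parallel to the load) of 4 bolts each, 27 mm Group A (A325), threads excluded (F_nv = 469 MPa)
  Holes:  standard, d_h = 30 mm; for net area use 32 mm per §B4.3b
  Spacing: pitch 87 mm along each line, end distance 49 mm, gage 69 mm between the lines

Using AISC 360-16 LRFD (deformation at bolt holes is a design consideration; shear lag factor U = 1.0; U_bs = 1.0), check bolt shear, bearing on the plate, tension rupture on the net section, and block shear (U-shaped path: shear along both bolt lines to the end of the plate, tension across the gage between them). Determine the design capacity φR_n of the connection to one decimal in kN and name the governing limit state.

Bolt shear: A_b = π(27)²/4 = 572.56 mm². φR_n = 0.75 × 469 × 572.56 × 8 × 1 = 1611.2 kN.
Bearing (12 mm plate, F_u = 450 MPa): end bolts L_c = 49 − 30/2 = 34, R_n = min(1.2×34×12×450, 2.4×27×12×450) = 220.32 kN/bolt; interior L_c = 87 − 30 = 57, R_n = 349.92 kN/bolt. φR_n = 0.75 × (2×220.32 + 6×349.92) = 1905.1 kN.
Tension rupture (net): A_n = (234 − 2×32)×12 = 2040 mm² (U = 1.0, A_e = A_n). φR_n = 0.75 × 450 × 2040 = 688.5 kN.
Block shear: shear path 2×[49+3×87] = 2×310 mm, A_gv = 7440, A_nv = 2×(310 − 3.5×32)×12 = 4752 mm²; tension across gage: (69 − 1×32)×12 = 444 mm². R_n = min(0.6×450×4752, 0.6×350×7440) + 1.0×450×444 = min(1283, 1562.4) + 199.8 = 1482.8 kN. φR_n = 0.75 × 1482.8 = 1112.1 kN.
Governing: min(1611.2, 1905.1, 688.5, 1112.1) = 688.5 kN → net-section rupture.

688.5 kN (net-section rupture governs)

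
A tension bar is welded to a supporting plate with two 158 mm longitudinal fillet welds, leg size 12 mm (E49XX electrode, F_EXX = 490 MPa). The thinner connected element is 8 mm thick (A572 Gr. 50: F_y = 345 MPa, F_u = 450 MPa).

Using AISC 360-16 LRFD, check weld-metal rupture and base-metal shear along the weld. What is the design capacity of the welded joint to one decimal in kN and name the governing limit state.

Weld metal: throat = 0.707×12 = 8.484 mm, L = 2×158 = 316 mm. φR_n = 0.75 × 0.6 × 490 × 8.484 × 316 = 591.1 kN.
Base metal shear (8 mm plate): yield φR_n = 1.0×0.6×345×8×316 = 523.3 kN; rupture φR_n = 0.75×0.6×450×8×316 = 511.9 kN; take 511.9 kN (rupture).
Governing: min(591.1, 511.9) = 511.9 kN → base-metal shear.

511.9 kN (base-metal shear governs)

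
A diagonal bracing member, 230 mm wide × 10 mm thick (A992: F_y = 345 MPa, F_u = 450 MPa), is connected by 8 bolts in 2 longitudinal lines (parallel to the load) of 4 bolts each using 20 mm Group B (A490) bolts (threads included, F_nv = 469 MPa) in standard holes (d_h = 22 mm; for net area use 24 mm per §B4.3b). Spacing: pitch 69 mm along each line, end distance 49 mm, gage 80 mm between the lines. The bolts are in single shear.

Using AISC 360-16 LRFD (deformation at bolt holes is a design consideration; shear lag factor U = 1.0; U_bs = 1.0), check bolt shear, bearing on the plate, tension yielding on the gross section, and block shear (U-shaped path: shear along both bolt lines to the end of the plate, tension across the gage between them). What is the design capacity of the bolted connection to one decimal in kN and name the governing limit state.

Bolt shear: A_b = π(20)²/4 = 314.16 mm². φR_n = 0.75 × 469 × 314.16 × 8 × 1 = 884.0 kN.
Bearing (10 mm plate, F_u = 450 MPa): end bolts L_c = 49 − 22/2 = 38, R_n = min(1.2×38×10×450, 2.4×20×10×450) = 205.2 kN/bolt; interior L_c = 69 − 22 = 47, R_n = 216 kN/bolt. φR_n = 0.75 × (2×205.2 + 6×216) = 1279.8 kN.
Tension yield (gross): A_g = 230×10 = 2300 mm². φR_n = 0.90 × 345 × 2300 = 714.2 kN.
Block shear: shear path 2×[49+3×69] = 2×256 mm, A_gv = 5120, A_nv = 2×(256 − 3.5×24)×10 = 3440 mm²; tension across gage: (80 − 1×24)×10 = 560 mm². R_n = min(0.6×450×3440, 0.6×345×5120) + 1.0×450×560 = min(928.8, 1059.8) + 252 = 1180.8 kN. φR_n = 0.75 × 1180.8 = 885.6 kN.
Governing: min(884.0, 1279.8, 714.2, 885.6) = 714.2 kN → gross-section yield.

714.2 kN (gross-section yield governs)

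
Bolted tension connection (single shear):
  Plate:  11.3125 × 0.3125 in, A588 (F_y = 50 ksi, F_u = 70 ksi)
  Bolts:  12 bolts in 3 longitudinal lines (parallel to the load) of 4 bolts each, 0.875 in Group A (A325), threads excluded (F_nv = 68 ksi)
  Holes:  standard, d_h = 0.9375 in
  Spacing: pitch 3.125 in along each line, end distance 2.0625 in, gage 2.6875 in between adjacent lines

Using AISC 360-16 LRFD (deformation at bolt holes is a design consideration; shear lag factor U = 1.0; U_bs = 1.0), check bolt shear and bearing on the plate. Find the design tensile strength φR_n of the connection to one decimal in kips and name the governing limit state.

Bolt shear: A_b = π(0.875)²/4 = 0.60132 in². φR_n = 0.75 × 68 × 0.60132 × 12 × 1 = 368.0 kips.
Bearing (0.3125 in plate, F_u = 70 ksi): end bolts L_c = 2.0625 − 0.9375/2 = 1.59375, R_n = min(1.2×1.59375×0.3125×70, 2.4×0.875×0.3125×70) = 41.836 kips/bolt; interior L_c = 3.125 − 0.9375 = 2.1875, R_n = 45.938 kips/bolt. φR_n = 0.75 × (3×41.836 + 9×45.938) = 404.2 kips.
Governing: min(368.0, 404.2) = 368.0 kips → bolt shear.

368.0 kips (bolt shear governs)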